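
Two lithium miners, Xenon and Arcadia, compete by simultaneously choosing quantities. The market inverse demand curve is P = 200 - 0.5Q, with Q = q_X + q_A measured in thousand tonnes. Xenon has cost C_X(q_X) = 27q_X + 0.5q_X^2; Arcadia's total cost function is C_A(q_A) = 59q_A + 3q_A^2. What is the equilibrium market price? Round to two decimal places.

Xenon's profit: π_X = (200 - 0.5Q)q_X - (27q_X + (1/2)q_X²). Setting ∂π_X/∂q_X = 0: 173 - 2q_X - (1/2)(q_A) = 0.
Arcadia's first-order condition: 141 - 7q_A - (1/2)(q_X) = 0.
Best responses: q_X = (173 - (1/2)q_A)/2, q_A = (141 - (1/2)q_X)/7.
Substituting one into the other gives q_X = 82.9455 and q_A = 782/55.
Total output Q = 97.1636, so price P = 200 - (1/2)·97.1636 = 151.4182.

151.42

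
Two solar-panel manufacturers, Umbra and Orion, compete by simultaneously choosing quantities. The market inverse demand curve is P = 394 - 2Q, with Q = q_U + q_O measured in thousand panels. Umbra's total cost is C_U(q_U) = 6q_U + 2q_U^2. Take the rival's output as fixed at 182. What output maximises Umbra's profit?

3

With the rival's output fixed at 182, Umbra's profit is π_U = (394 - 2·182 - 2q_U)q_U - (6q_U + 2q_U²) = (30 - 2q_U)q_U - (6q_U + 2q_U²).
∂π_U/∂q_U = 24 - 8q_U = 0, so q_U = 3.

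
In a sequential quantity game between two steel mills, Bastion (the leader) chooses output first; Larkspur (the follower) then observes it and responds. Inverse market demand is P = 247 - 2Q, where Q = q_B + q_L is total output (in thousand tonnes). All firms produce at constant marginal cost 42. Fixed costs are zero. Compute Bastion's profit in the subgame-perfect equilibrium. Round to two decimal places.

The follower Larkspur best-responds to any q_B: π_L = (247 - 2Q)q_L - 42q_L.
∂π_L/∂q_L = 205 - 2q_B - 4q_L = 0 gives the reaction function q_L = (205 - 2q_B)/4.
Bastion substitutes q_L(q_B) into its own profit: π_B = q_B(247 - 2q_B - (205 - 2q_B)/2) - 42q_B = (289/2 - q_B)q_B - 42q_B.
Leader FOC: 205/2 - 2q_B = 0, so q_B = 205/4.
Then q_L = (205 - 2·(205/4))/4 = 205/8.
Price P = 247 - 2·(615/8) = 373/4.
Bastion's profit: (373/4 - 42)·(205/4) = 2626.5625.

2626.56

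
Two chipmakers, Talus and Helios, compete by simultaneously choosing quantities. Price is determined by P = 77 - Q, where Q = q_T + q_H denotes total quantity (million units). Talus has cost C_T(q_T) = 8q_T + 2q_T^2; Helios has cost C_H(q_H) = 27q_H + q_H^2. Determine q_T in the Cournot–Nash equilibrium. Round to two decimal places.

Talus's profit: π_T = (77 - Q)q_T - (8q_T + 2q_T²). Setting ∂π_T/∂q_T = 0: 69 - 6q_T - (q_H) = 0.
Helios's first-order condition: 50 - 4q_H - (q_T) = 0.
Best responses: q_T = (69 - q_H)/6, q_H = (50 - q_T)/4.
Solving the pair: q_T = 226/23, q_H = 231/23.

9.83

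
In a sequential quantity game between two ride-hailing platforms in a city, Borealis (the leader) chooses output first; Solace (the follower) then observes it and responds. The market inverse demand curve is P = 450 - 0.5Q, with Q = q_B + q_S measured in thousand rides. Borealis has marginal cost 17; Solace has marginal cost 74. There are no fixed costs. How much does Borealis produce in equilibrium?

The follower Solace best-responds to any q_B: π_S = (450 - 0.5Q)q_S - 74q_S.
∂π_S/∂q_S = 376 - (1/2)q_B - q_S = 0 gives the reaction function q_S = (376 - (1/2)q_B).
Borealis substitutes q_S(q_B) into its own profit: π_B = q_B(450 - (1/2)q_B - (376 - (1/2)q_B)/2) - 17q_B = (262 - (1/4)q_B)q_B - 17q_B.
Maximising: ∂π_B/∂q_B = 245 - (1/2)q_B = 0, giving q_B = 490.
Then q_S = (376 - (1/2)·490) = 131.

490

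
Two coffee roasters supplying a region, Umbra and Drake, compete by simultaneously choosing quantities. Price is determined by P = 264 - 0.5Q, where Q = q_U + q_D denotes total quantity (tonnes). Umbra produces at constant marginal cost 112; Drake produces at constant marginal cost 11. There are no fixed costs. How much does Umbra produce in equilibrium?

Umbra's profit: π_U = (264 - 0.5Q)q_U - (112q_U). Setting ∂π_U/∂q_U = 0: 152 - q_U - (1/2)(q_D) = 0.
Drake's first-order condition: 253 - q_D - (1/2)(q_U) = 0.
So q_U = (152 - (1/2)q_D) and q_D = (253 - (1/2)q_U).
Solving the pair: q_U = 34, q_D = 236.

34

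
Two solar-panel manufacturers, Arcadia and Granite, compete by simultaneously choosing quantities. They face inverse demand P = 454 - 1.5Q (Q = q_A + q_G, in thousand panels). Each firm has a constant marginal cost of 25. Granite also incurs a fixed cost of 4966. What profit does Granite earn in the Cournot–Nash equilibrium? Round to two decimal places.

Each firm earns π_i = (454 - 1.5Q)q_i - 25q_i.
Setting ∂π_i/∂q_i = 0 with rivals' quantities fixed: 429 - 3q_i - (3/2)q_j = 0.
With identical firms every q_j equals q_i, so q_j = q_i and 429 = (9/2)q_i, giving q_i = 286/3.
Price P = 454 - (3/2)·(572/3) = 168.
Granite's profit: (168 - 25)·(286/3) - 4966 = 8666.6667.

8666.67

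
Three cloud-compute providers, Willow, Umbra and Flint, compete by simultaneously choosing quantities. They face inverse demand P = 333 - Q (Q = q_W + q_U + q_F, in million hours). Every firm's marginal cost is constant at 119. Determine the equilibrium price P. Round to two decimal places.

A representative firm's profit is π_i = q_i(333 - Q) - 119q_i.
First-order condition (treating rivals' output as given): 214 - 2q_i - Σ_{j≠i} q_j = 0.
By symmetry each firm produces the same amount; substituting Σ_{j≠i} q_j = 2q_i yields q_i = 214/4 = 107/2.
Total output Q = 321/2, so price P = 333 - 321/2 = 345/2.

172.50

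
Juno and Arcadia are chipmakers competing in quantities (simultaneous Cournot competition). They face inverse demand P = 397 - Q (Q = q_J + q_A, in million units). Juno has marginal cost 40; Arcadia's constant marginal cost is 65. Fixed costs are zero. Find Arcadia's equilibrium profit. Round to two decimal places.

10472.11

Juno's profit: π_J = (397 - Q)q_J - (40q_J). Setting ∂π_J/∂q_J = 0: 357 - 2q_J - (q_A) = 0.
Arcadia's profit: π_A = (397 - Q)q_A - (65q_A). Setting ∂π_A/∂q_A = 0: 332 - 2q_A - (q_J) = 0.
Best responses: q_J = (357 - q_A)/2, q_A = (332 - q_J)/2.
Substituting one into the other gives q_J = 382/3 and q_A = 307/3.
Price P = 397 - 689/3 = 502/3.
Arcadia's profit: (502/3 - 65)·(307/3) = 10472.1111.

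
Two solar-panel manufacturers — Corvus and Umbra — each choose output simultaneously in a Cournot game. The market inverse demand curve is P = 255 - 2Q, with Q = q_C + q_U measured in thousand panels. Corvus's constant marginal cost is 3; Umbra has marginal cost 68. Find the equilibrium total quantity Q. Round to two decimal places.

73.17

Corvus's profit: π_C = (255 - 2Q)q_C - (3q_C). Setting ∂π_C/∂q_C = 0: 252 - 4q_C - 2(q_U) = 0.
Umbra's profit: π_U = (255 - 2Q)q_U - (68q_U). Setting ∂π_U/∂q_U = 0: 187 - 4q_U - 2(q_C) = 0.
So q_C = (252 - 2q_U)/4 and q_U = (187 - 2q_C)/4.
Solving the pair: q_C = 317/6, q_U = 61/3.
Total output Q = 317/6 + 61/3 = 439/6.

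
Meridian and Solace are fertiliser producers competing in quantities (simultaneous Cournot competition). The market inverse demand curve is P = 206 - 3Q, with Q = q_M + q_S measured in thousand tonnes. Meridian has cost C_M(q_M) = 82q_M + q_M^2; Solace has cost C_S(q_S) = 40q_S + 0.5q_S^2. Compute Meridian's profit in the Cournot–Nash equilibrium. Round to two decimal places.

247.89

Meridian's profit: π_M = (206 - 3Q)q_M - (82q_M + q_M²). Setting ∂π_M/∂q_M = 0: 124 - 8q_M - 3(q_S) = 0.
Solace's profit: π_S = (206 - 3Q)q_S - (40q_S + (1/2)q_S²). Setting ∂π_S/∂q_S = 0: 166 - 7q_S - 3(q_M) = 0.
Rearranging gives the reaction functions q_M = (124 - 3q_S)/8 and q_S = (166 - 3q_M)/7.
Substituting one into the other gives q_M = 370/47 and q_S = 956/47.
Price P = 206 - 3·(1326/47) = 121.3617.
Meridian's profit: 121.3617·(370/47) - 82·(370/47) - (370/47)² = 247.8950.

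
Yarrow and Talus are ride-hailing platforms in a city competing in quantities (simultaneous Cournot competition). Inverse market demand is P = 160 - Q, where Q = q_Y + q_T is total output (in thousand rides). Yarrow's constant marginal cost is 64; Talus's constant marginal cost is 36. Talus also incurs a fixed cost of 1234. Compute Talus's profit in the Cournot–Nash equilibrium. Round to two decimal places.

Yarrow's profit: π_Y = (160 - Q)q_Y - (64q_Y). Setting ∂π_Y/∂q_Y = 0: 96 - 2q_Y - (q_T) = 0.
Talus's profit: π_T = (160 - Q)q_T - (36q_T). Setting ∂π_T/∂q_T = 0: 124 - 2q_T - (q_Y) = 0.
Rearranging gives the reaction functions q_Y = (96 - q_T)/2 and q_T = (124 - q_Y)/2.
Substituting one into the other gives q_Y = 68/3 and q_T = 152/3.
Price P = 160 - 220/3 = 260/3.
Talus's profit: (260/3 - 36)·(152/3) - 1234 = 1333.1111.

1333.11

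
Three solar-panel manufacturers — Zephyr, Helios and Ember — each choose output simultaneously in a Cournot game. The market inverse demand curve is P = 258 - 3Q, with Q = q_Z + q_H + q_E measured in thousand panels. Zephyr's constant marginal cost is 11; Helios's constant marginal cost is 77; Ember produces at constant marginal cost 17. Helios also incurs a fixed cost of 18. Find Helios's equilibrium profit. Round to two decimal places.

45.02

Zephyr's profit: π_Z = (258 - 3Q)q_Z - (11q_Z). Setting ∂π_Z/∂q_Z = 0: 247 - 6q_Z - 3(q_H + q_E) = 0.
Helios's first-order condition: 181 - 6q_H - 3(q_Z + q_E) = 0.
Ember's profit: π_E = (258 - 3Q)q_E - (17q_E). Setting ∂π_E/∂q_E = 0: 241 - 6q_E - 3(q_Z + q_H) = 0.
Summing all 3 equations gives 669 − 12Q = 0, hence Q = 223/4.
Back-substituting: q_Z = (247 − 669/4)/3 = 319/12, q_H = (181 − 669/4)/3 = 55/12, q_E = (241 − 669/4)/3 = 295/12.
Price P = 258 - 3·(223/4) = 363/4.
Helios's profit: (363/4 - 77)·(55/12) - 18 = 45.0208.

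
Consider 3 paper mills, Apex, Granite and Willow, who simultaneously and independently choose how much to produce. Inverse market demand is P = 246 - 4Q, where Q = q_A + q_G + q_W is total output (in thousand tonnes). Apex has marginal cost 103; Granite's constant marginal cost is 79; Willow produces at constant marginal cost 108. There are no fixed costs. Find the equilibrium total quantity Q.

28

Apex's profit: π_A = (246 - 4Q)q_A - (103q_A). Setting ∂π_A/∂q_A = 0: 143 - 8q_A - 4(q_G + q_W) = 0.
Granite's first-order condition: 167 - 8q_G - 4(q_A + q_W) = 0.
Willow's first-order condition: 138 - 8q_W - 4(q_A + q_G) = 0.
Adding the 3 conditions: 448 − 8Q − 8Q = 0, i.e. Q = 28.
Back-substituting: q_A = (143 − 112)/4 = 31/4, q_G = (167 − 112)/4 = 55/4, q_W = (138 − 112)/4 = 13/2.
Total output Q = 31/4 + 55/4 + 13/2 = 28.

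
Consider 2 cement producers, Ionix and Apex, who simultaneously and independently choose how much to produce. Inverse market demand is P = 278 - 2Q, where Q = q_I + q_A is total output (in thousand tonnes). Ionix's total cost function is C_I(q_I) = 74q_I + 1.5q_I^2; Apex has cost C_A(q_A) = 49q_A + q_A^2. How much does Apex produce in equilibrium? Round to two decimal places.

Ionix's profit: π_I = (278 - 2Q)q_I - (74q_I + (3/2)q_I²). Setting ∂π_I/∂q_I = 0: 204 - 7q_I - 2(q_A) = 0.
Apex's profit: π_A = (278 - 2Q)q_A - (49q_A + q_A²). Setting ∂π_A/∂q_A = 0: 229 - 6q_A - 2(q_I) = 0.
Rearranging gives the reaction functions q_I = (204 - 2q_A)/7 and q_A = (229 - 2q_I)/6.
Solving the pair: q_I = 383/19, q_A = 1195/38.

31.45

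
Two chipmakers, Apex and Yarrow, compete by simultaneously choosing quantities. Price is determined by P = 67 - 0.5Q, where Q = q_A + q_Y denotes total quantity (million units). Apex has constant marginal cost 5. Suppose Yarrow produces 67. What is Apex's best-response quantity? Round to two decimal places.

With the rival's output fixed at 67, Apex's profit is π_A = (67 - (1/2)·67 - (1/2)q_A)q_A - (5q_A) = (67/2 - (1/2)q_A)q_A - (5q_A).
∂π_A/∂q_A = 57/2 - q_A = 0, so q_A = 57/2.

28.50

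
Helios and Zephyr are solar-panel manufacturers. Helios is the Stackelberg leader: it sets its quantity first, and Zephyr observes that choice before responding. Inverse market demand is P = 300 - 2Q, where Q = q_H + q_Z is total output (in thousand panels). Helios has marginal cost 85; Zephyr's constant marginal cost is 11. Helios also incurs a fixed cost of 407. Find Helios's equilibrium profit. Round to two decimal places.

835.56

Solve by backward induction. Given q_H, the follower Zephyr maximises π_Z = (300 - 2q_H - 2q_Z)q_Z - 11q_Z.
∂π_Z/∂q_Z = 289 - 2q_H - 4q_Z = 0 gives the reaction function q_Z = (289 - 2q_H)/4.
Helios substitutes q_Z(q_H) into its own profit: π_H = q_H(300 - 2q_H - (289 - 2q_H)/2) - 85q_H = (311/2 - q_H)q_H - 85q_H.
The leader's first-order condition 141/2 - 2q_H = 0 yields q_H = 141/4.
Then q_Z = (289 - 2·(141/4))/4 = 437/8.
Price P = 300 - 2·(719/8) = 481/4.
Helios's profit: (481/4 - 85)·(141/4) - 407 = 835.5625.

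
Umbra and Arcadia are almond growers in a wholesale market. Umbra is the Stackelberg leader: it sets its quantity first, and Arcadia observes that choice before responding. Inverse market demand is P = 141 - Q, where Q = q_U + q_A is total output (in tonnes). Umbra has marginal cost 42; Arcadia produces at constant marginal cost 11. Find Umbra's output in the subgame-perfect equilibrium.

Solve by backward induction. Given q_U, the follower Arcadia maximises π_A = (141 - q_U - q_A)q_A - 11q_A.
∂π_A/∂q_A = 130 - q_U - 2q_A = 0 gives the reaction function q_A = (130 - q_U)/2.
The leader anticipates this reaction. Substituting into P = 141 - Q gives P = 76 - (1/2)q_U, so π_U = (76 - (1/2)q_U)q_U - 42q_U.
The leader's first-order condition 34 - q_U = 0 yields q_U = 34.
Then q_A = (130 - 34)/2 = 48.

34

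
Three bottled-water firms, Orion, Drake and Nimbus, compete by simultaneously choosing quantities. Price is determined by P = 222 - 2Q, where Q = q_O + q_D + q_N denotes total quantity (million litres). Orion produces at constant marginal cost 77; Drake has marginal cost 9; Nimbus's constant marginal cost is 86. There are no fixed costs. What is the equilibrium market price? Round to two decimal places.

98.50

Orion's profit: π_O = (222 - 2Q)q_O - (77q_O). Setting ∂π_O/∂q_O = 0: 145 - 4q_O - 2(q_D + q_N) = 0.
Drake's first-order condition: 213 - 4q_D - 2(q_O + q_N) = 0.
Nimbus's profit: π_N = (222 - 2Q)q_N - (86q_N). Setting ∂π_N/∂q_N = 0: 136 - 4q_N - 2(q_O + q_D) = 0.
Summing all 3 equations gives 494 − 8Q = 0, hence Q = 247/4.
Back-substituting: q_O = (145 − 247/2)/2 = 43/4, q_D = (213 − 247/2)/2 = 179/4, q_N = (136 − 247/2)/2 = 25/4.
Total output Q = 247/4, so price P = 222 - 2·(247/4) = 197/2.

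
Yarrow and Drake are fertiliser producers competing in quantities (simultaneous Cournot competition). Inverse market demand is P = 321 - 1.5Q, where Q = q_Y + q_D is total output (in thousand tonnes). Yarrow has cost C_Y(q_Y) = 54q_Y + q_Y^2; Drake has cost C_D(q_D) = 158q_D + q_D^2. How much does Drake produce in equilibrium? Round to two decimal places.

Yarrow's profit: π_Y = (321 - 1.5Q)q_Y - (54q_Y + q_Y²). Setting ∂π_Y/∂q_Y = 0: 267 - 5q_Y - (3/2)(q_D) = 0.
Drake's profit: π_D = (321 - 1.5Q)q_D - (158q_D + q_D²). Setting ∂π_D/∂q_D = 0: 163 - 5q_D - (3/2)(q_Y) = 0.
So q_Y = (267 - (3/2)q_D)/5 and q_D = (163 - (3/2)q_Y)/5.
Substituting one into the other gives q_Y = 47.9341 and q_D = 1658/91.

18.22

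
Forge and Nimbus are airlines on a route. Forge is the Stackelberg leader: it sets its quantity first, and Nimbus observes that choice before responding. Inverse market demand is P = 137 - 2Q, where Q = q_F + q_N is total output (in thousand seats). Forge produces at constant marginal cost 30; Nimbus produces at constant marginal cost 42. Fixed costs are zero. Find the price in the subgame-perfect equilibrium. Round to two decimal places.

59.75

Solve by backward induction. Given q_F, the follower Nimbus maximises π_N = (137 - 2q_F - 2q_N)q_N - 42q_N.
∂π_N/∂q_N = 95 - 2q_F - 4q_N = 0 gives the reaction function q_N = (95 - 2q_F)/4.
Forge substitutes q_N(q_F) into its own profit: π_F = q_F(137 - 2q_F - (95 - 2q_F)/2) - 30q_F = (179/2 - q_F)q_F - 30q_F.
The leader's first-order condition 119/2 - 2q_F = 0 yields q_F = 119/4.
Then q_N = (95 - 2·(119/4))/4 = 71/8.
Total output Q = 309/8, so price P = 137 - 2·(309/8) = 239/4.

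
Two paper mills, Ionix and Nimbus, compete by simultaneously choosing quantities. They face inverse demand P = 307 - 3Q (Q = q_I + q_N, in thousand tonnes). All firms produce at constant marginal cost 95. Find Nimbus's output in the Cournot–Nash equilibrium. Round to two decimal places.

Each firm earns π_i = (307 - 3Q)q_i - 95q_i.
First-order condition (treating rivals' output as given): 212 - 6q_i - 3q_j = 0.
By symmetry each firm produces the same amount; substituting q_j = q_i yields q_i = 212/9.

23.56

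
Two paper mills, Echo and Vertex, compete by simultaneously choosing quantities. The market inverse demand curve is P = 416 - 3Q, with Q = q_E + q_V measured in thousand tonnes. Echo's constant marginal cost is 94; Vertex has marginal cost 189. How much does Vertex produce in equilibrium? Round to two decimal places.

Echo's profit: π_E = (416 - 3Q)q_E - (94q_E). Setting ∂π_E/∂q_E = 0: 322 - 6q_E - 3(q_V) = 0.
Vertex's profit: π_V = (416 - 3Q)q_V - (189q_V). Setting ∂π_V/∂q_V = 0: 227 - 6q_V - 3(q_E) = 0.
Rearranging gives the reaction functions q_E = (322 - 3q_V)/6 and q_V = (227 - 3q_E)/6.
Substituting one into the other gives q_E = 139/3 and q_V = 44/3.

14.67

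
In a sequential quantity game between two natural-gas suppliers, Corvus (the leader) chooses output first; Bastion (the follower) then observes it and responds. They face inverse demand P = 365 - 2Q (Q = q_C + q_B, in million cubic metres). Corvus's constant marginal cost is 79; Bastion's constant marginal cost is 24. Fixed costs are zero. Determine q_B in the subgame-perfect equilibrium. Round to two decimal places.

56.38

The follower Bastion best-responds to any q_C: π_B = (365 - 2Q)q_B - 24q_B.
∂π_B/∂q_B = 341 - 2q_C - 4q_B = 0 gives the reaction function q_B = (341 - 2q_C)/4.
Corvus substitutes q_B(q_C) into its own profit: π_C = q_C(365 - 2q_C - (341 - 2q_C)/2) - 79q_C = (389/2 - q_C)q_C - 79q_C.
Maximising: ∂π_C/∂q_C = 231/2 - 2q_C = 0, giving q_C = 231/4.
Then q_B = (341 - 2·(231/4))/4 = 451/8.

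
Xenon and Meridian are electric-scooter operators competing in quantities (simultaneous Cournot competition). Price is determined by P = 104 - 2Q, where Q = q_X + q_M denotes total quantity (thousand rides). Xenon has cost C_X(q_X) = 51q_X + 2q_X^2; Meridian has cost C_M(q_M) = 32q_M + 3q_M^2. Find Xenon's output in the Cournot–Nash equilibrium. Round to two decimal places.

5.08

Xenon's profit: π_X = (104 - 2Q)q_X - (51q_X + 2q_X²). Setting ∂π_X/∂q_X = 0: 53 - 8q_X - 2(q_M) = 0.
Meridian's first-order condition: 72 - 10q_M - 2(q_X) = 0.
Best responses: q_X = (53 - 2q_M)/8, q_M = (72 - 2q_X)/10.
Solving the pair: q_X = 193/38, q_M = 235/38.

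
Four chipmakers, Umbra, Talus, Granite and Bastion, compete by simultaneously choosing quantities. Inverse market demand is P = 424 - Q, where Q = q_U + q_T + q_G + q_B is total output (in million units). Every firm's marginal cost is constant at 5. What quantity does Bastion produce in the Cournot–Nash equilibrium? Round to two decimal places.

83.80

A representative firm's profit is π_i = q_i(424 - Q) - 5q_i.
First-order condition (treating rivals' output as given): 419 - 2q_i - Σ_{j≠i} q_j = 0.
By symmetry each firm produces the same amount; substituting Σ_{j≠i} q_j = 3q_i yields q_i = 419/5.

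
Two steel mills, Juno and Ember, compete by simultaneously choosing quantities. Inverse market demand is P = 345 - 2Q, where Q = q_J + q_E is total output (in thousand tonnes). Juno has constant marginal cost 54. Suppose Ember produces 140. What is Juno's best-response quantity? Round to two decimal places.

With the rival's output fixed at 140, Juno's profit is π_J = (345 - 2·140 - 2q_J)q_J - (54q_J) = (65 - 2q_J)q_J - (54q_J).
∂π_J/∂q_J = 11 - 4q_J = 0, so q_J = 11/4.

2.75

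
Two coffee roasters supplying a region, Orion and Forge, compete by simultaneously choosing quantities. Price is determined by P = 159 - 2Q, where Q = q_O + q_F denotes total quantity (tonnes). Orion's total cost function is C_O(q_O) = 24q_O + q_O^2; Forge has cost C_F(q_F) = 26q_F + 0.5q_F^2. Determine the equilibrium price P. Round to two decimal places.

86.92

Orion's profit: π_O = (159 - 2Q)q_O - (24q_O + q_O²). Setting ∂π_O/∂q_O = 0: 135 - 6q_O - 2(q_F) = 0.
Forge's first-order condition: 133 - 5q_F - 2(q_O) = 0.
Rearranging gives the reaction functions q_O = (135 - 2q_F)/6 and q_F = (133 - 2q_O)/5.
Solving the pair: q_O = 409/26, q_F = 264/13.
Total output Q = 937/26, so price P = 159 - 2·(937/26) = 1130/13.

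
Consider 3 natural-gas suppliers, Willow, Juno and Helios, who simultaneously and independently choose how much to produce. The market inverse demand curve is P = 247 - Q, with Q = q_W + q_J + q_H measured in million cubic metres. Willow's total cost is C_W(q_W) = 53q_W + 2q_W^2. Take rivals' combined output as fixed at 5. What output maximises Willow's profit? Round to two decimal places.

With rivals' combined output fixed at 5, Willow's profit is π_W = (247 - 5 - q_W)q_W - (53q_W + 2q_W²) = (242 - q_W)q_W - (53q_W + 2q_W²).
∂π_W/∂q_W = 189 - 6q_W = 0, so q_W = 63/2.

31.50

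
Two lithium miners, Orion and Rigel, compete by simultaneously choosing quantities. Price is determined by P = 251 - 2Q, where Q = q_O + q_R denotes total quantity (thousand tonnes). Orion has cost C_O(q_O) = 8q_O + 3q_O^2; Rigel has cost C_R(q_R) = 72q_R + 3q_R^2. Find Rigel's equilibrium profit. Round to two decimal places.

Orion's profit: π_O = (251 - 2Q)q_O - (8q_O + 3q_O²). Setting ∂π_O/∂q_O = 0: 243 - 10q_O - 2(q_R) = 0.
Rigel's first-order condition: 179 - 10q_R - 2(q_O) = 0.
So q_O = (243 - 2q_R)/10 and q_R = (179 - 2q_O)/10.
Substituting one into the other gives q_O = 259/12 and q_R = 163/12.
Price P = 251 - 2·(211/6) = 542/3.
Rigel's profit: (542/3)·(163/12) - 72·(163/12) - 3(163/12)² = 922.5347.

922.53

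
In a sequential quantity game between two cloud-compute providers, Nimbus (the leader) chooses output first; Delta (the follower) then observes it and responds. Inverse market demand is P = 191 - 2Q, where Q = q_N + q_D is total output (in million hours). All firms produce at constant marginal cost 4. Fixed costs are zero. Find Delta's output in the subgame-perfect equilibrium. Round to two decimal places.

23.38

Solve by backward induction. Given q_N, the follower Delta maximises π_D = (191 - 2q_N - 2q_D)q_D - 4q_D.
∂π_D/∂q_D = 187 - 2q_N - 4q_D = 0 gives the reaction function q_D = (187 - 2q_N)/4.
The leader anticipates this reaction. Substituting into P = 191 - 2Q gives P = 195/2 - q_N, so π_N = (195/2 - q_N)q_N - 4q_N.
Leader FOC: 187/2 - 2q_N = 0, so q_N = 187/4.
Then q_D = (187 - 2·(187/4))/4 = 187/8.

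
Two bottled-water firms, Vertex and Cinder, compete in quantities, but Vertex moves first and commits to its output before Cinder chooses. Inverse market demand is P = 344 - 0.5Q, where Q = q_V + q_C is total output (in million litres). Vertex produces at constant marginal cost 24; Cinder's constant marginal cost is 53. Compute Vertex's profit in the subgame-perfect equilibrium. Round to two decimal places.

Solve by backward induction. Given q_V, the follower Cinder maximises π_C = (344 - (1/2)q_V - (1/2)q_C)q_C - 53q_C.
Setting the follower's marginal profit to zero, 291 - (1/2)q_V - q_C = 0, i.e. q_C = (291 - (1/2)q_V).
Vertex substitutes q_C(q_V) into its own profit: π_V = q_V(344 - (1/2)q_V - (291 - (1/2)q_V)/2) - 24q_V = (397/2 - (1/4)q_V)q_V - 24q_V.
Leader FOC: 349/2 - (1/2)q_V = 0, so q_V = 349.
Then q_C = (291 - (1/2)·349) = 233/2.
Price P = 344 - (1/2)·(931/2) = 445/4.
Vertex's profit: (445/4 - 24)·349 = 30450.2500.

30450.25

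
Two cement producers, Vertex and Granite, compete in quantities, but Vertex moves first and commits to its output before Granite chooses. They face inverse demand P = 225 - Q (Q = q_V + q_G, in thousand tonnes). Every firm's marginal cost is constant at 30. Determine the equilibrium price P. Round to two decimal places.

The follower Granite best-responds to any q_V: π_G = (225 - Q)q_G - 30q_G.
Setting the follower's marginal profit to zero, 195 - q_V - 2q_G = 0, i.e. q_G = (195 - q_V)/2.
Vertex substitutes q_G(q_V) into its own profit: π_V = q_V(225 - q_V - (195 - q_V)/2) - 30q_V = (255/2 - (1/2)q_V)q_V - 30q_V.
The leader's first-order condition 195/2 - q_V = 0 yields q_V = 195/2.
Then q_G = (195 - 195/2)/2 = 195/4.
Total output Q = 585/4, so price P = 225 - 585/4 = 315/4.

78.75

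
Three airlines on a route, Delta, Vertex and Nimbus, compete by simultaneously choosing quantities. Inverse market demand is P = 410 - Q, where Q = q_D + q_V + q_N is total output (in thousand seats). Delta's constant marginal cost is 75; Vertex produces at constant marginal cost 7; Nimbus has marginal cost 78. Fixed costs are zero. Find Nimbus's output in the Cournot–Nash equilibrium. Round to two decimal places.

Delta's profit: π_D = (410 - Q)q_D - (75q_D). Setting ∂π_D/∂q_D = 0: 335 - 2q_D - (q_V + q_N) = 0.
Vertex's profit: π_V = (410 - Q)q_V - (7q_V). Setting ∂π_V/∂q_V = 0: 403 - 2q_V - (q_D + q_N) = 0.
Nimbus's first-order condition: 332 - 2q_N - (q_D + q_V) = 0.
Adding the 3 first-order conditions: 1070 − 4Q = 0, so Q = 535/2.
Back-substituting: q_D = (335 − 535/2) = 135/2, q_V = (403 − 535/2) = 271/2, q_N = (332 − 535/2) = 129/2.

64.50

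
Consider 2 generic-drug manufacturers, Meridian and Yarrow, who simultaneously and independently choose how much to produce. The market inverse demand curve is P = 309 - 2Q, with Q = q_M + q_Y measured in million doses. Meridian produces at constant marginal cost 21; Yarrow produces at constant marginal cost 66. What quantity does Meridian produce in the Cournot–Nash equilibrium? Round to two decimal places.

55.50

Meridian's profit: π_M = (309 - 2Q)q_M - (21q_M). Setting ∂π_M/∂q_M = 0: 288 - 4q_M - 2(q_Y) = 0.
Yarrow's profit: π_Y = (309 - 2Q)q_Y - (66q_Y). Setting ∂π_Y/∂q_Y = 0: 243 - 4q_Y - 2(q_M) = 0.
Rearranging gives the reaction functions q_M = (288 - 2q_Y)/4 and q_Y = (243 - 2q_M)/4.
Solving the pair: q_M = 111/2, q_Y = 33.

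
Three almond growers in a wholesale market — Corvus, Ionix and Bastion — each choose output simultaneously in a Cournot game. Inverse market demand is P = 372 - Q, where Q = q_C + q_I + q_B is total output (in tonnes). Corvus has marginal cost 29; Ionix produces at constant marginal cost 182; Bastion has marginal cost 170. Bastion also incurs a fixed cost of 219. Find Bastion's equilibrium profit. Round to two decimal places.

Corvus's profit: π_C = (372 - Q)q_C - (29q_C). Setting ∂π_C/∂q_C = 0: 343 - 2q_C - (q_I + q_B) = 0.
Ionix's profit: π_I = (372 - Q)q_I - (182q_I). Setting ∂π_I/∂q_I = 0: 190 - 2q_I - (q_C + q_B) = 0.
Bastion's profit: π_B = (372 - Q)q_B - (170q_B). Setting ∂π_B/∂q_B = 0: 202 - 2q_B - (q_C + q_I) = 0.
Summing all 3 equations gives 735 − 4Q = 0, hence Q = 735/4.
Back-substituting: q_C = (343 − 735/4) = 637/4, q_I = (190 − 735/4) = 25/4, q_B = (202 − 735/4) = 73/4.
Price P = 372 - 735/4 = 753/4.
Bastion's profit: (753/4 - 170)·(73/4) - 219 = 1825/16.

114.06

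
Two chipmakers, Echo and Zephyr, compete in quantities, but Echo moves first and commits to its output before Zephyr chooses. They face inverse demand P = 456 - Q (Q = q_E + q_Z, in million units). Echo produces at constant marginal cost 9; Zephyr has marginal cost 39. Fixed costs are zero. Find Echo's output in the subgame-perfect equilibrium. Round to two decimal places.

The follower Zephyr best-responds to any q_E: π_Z = (456 - Q)q_Z - 39q_Z.
∂π_Z/∂q_Z = 417 - q_E - 2q_Z = 0 gives the reaction function q_Z = (417 - q_E)/2.
Echo substitutes q_Z(q_E) into its own profit: π_E = q_E(456 - q_E - (417 - q_E)/2) - 9q_E = (495/2 - (1/2)q_E)q_E - 9q_E.
Leader FOC: 477/2 - q_E = 0, so q_E = 477/2.
Then q_Z = (417 - 477/2)/2 = 357/4.

238.50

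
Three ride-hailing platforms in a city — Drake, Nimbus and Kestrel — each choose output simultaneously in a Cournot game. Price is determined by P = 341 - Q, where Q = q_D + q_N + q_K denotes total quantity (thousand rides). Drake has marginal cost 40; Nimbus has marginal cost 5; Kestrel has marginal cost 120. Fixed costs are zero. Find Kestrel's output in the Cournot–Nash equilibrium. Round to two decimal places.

Drake's profit: π_D = (341 - Q)q_D - (40q_D). Setting ∂π_D/∂q_D = 0: 301 - 2q_D - (q_N + q_K) = 0.
Nimbus's first-order condition: 336 - 2q_N - (q_D + q_K) = 0.
Kestrel's profit: π_K = (341 - Q)q_K - (120q_K). Setting ∂π_K/∂q_K = 0: 221 - 2q_K - (q_D + q_N) = 0.
Summing all 3 equations gives 858 − 4Q = 0, hence Q = 429/2.
Back-substituting: q_D = (301 − 429/2) = 173/2, q_N = (336 − 429/2) = 243/2, q_K = (221 − 429/2) = 13/2.

6.50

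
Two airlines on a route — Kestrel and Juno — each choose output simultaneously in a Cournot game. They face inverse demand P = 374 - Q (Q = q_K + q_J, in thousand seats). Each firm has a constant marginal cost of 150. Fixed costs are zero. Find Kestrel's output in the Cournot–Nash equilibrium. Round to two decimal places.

74.67

A representative firm's profit is π_i = q_i(374 - Q) - 150q_i.
First-order condition (treating rivals' output as given): 224 - 2q_i - q_j = 0.
With identical firms every q_j equals q_i, so q_j = q_i and 224 = 3q_i, giving q_i = 224/3.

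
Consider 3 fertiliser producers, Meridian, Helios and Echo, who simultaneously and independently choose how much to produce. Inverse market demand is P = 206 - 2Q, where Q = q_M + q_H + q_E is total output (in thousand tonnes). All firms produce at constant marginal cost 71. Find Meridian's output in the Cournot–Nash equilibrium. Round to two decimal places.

16.88

Each firm earns π_i = (206 - 2Q)q_i - 71q_i.
Setting ∂π_i/∂q_i = 0 with rivals' quantities fixed: 135 - 4q_i - 2·Σ_{j≠i} q_j = 0.
By symmetry each firm produces the same amount; substituting Σ_{j≠i} q_j = 2q_i yields q_i = 135/8.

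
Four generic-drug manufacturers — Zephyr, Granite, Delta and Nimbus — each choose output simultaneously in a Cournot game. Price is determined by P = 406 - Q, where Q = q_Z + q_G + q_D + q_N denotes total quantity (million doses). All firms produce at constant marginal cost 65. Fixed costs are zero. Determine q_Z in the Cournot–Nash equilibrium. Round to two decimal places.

68.20

Each firm earns π_i = (406 - Q)q_i - 65q_i.
First-order condition (treating rivals' output as given): 341 - 2q_i - Σ_{j≠i} q_j = 0.
By symmetry each firm produces the same amount; substituting Σ_{j≠i} q_j = 3q_i yields q_i = 341/5.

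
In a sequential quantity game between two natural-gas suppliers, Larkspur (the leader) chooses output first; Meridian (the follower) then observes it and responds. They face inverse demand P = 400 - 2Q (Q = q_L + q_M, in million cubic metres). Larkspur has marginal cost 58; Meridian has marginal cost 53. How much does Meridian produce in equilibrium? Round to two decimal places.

Solve by backward induction. Given q_L, the follower Meridian maximises π_M = (400 - 2q_L - 2q_M)q_M - 53q_M.
Follower FOC: 347 - 2q_L - 4q_M = 0, so q_M(q_L) = (347 - 2q_L)/4.
Larkspur substitutes q_M(q_L) into its own profit: π_L = q_L(400 - 2q_L - (347 - 2q_L)/2) - 58q_L = (453/2 - q_L)q_L - 58q_L.
Leader FOC: 337/2 - 2q_L = 0, so q_L = 337/4.
Then q_M = (347 - 2·(337/4))/4 = 357/8.

44.63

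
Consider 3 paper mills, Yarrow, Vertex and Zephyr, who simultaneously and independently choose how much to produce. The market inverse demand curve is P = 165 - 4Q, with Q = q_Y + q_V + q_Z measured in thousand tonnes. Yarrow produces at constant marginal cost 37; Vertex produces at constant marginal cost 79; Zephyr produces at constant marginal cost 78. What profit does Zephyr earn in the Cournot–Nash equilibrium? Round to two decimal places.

34.52

Yarrow's profit: π_Y = (165 - 4Q)q_Y - (37q_Y). Setting ∂π_Y/∂q_Y = 0: 128 - 8q_Y - 4(q_V + q_Z) = 0.
Vertex's profit: π_V = (165 - 4Q)q_V - (79q_V). Setting ∂π_V/∂q_V = 0: 86 - 8q_V - 4(q_Y + q_Z) = 0.
Zephyr's first-order condition: 87 - 8q_Z - 4(q_Y + q_V) = 0.
Adding the 3 first-order conditions: 301 − 16Q = 0, so Q = 301/16.
Back-substituting: q_Y = (128 − 301/4)/4 = 211/16, q_V = (86 − 301/4)/4 = 43/16, q_Z = (87 − 301/4)/4 = 47/16.
Price P = 165 - 4·(301/16) = 359/4.
Zephyr's profit: (359/4 - 78)·(47/16) = 34.5156.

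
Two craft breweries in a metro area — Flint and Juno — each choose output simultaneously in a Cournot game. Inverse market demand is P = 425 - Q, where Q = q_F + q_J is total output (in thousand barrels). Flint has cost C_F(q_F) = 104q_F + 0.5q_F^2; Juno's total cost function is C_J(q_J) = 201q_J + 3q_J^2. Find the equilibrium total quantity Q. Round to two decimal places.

Flint's profit: π_F = (425 - Q)q_F - (104q_F + (1/2)q_F²). Setting ∂π_F/∂q_F = 0: 321 - 3q_F - (q_J) = 0.
Juno's first-order condition: 224 - 8q_J - (q_F) = 0.
Rearranging gives the reaction functions q_F = (321 - q_J)/3 and q_J = (224 - q_F)/8.
Solving the pair: q_F = 101.9130, q_J = 351/23.
Total output Q = 101.9130 + 351/23 = 117.1739.

117.17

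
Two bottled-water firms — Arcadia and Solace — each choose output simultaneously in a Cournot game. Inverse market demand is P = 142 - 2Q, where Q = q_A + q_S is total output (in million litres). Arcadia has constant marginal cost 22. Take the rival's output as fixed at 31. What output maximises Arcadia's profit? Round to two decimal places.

With the rival's output fixed at 31, Arcadia's profit is π_A = (142 - 2·31 - 2q_A)q_A - (22q_A) = (80 - 2q_A)q_A - (22q_A).
∂π_A/∂q_A = 58 - 4q_A = 0, so q_A = 29/2.

14.50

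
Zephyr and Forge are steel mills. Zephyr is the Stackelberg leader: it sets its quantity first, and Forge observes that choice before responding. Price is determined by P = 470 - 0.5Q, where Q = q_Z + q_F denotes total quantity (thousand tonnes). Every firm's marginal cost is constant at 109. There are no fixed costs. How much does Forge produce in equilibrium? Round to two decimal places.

180.50

Solve by backward induction. Given q_Z, the follower Forge maximises π_F = (470 - (1/2)q_Z - (1/2)q_F)q_F - 109q_F.
Setting the follower's marginal profit to zero, 361 - (1/2)q_Z - q_F = 0, i.e. q_F = (361 - (1/2)q_Z).
The leader anticipates this reaction. Substituting into P = 470 - 0.5Q gives P = 579/2 - (1/4)q_Z, so π_Z = (579/2 - (1/4)q_Z)q_Z - 109q_Z.
Leader FOC: 361/2 - (1/2)q_Z = 0, so q_Z = 361.
Then q_F = (361 - (1/2)·361) = 361/2.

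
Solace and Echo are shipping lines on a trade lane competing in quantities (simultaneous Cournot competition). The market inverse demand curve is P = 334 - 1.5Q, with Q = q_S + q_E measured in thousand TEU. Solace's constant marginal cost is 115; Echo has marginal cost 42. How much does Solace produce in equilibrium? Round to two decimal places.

Solace's profit: π_S = (334 - 1.5Q)q_S - (115q_S). Setting ∂π_S/∂q_S = 0: 219 - 3q_S - (3/2)(q_E) = 0.
Echo's profit: π_E = (334 - 1.5Q)q_E - (42q_E). Setting ∂π_E/∂q_E = 0: 292 - 3q_E - (3/2)(q_S) = 0.
So q_S = (219 - (3/2)q_E)/3 and q_E = (292 - (3/2)q_S)/3.
Solving the pair: q_S = 292/9, q_E = 730/9.

32.44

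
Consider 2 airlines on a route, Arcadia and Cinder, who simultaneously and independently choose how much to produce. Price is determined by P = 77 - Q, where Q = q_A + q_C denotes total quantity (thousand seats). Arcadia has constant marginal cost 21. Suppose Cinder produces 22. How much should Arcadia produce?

17

With the rival's output fixed at 22, Arcadia's profit is π_A = (77 - 22 - q_A)q_A - (21q_A) = (55 - q_A)q_A - (21q_A).
∂π_A/∂q_A = 34 - 2q_A = 0, so q_A = 17.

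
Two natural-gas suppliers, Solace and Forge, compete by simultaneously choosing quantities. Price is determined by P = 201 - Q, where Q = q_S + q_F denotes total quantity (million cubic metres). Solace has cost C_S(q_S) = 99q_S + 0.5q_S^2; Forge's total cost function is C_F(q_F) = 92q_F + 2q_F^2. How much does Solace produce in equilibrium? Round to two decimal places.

Solace's profit: π_S = (201 - Q)q_S - (99q_S + (1/2)q_S²). Setting ∂π_S/∂q_S = 0: 102 - 3q_S - (q_F) = 0.
Forge's profit: π_F = (201 - Q)q_F - (92q_F + 2q_F²). Setting ∂π_F/∂q_F = 0: 109 - 6q_F - (q_S) = 0.
Rearranging gives the reaction functions q_S = (102 - q_F)/3 and q_F = (109 - q_S)/6.
Substituting one into the other gives q_S = 503/17 and q_F = 225/17.

29.59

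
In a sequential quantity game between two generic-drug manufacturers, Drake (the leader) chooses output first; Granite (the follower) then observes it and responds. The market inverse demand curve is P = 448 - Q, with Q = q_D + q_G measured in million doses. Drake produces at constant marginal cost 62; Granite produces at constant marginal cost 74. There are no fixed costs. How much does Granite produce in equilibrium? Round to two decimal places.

The follower Granite best-responds to any q_D: π_G = (448 - Q)q_G - 74q_G.
∂π_G/∂q_G = 374 - q_D - 2q_G = 0 gives the reaction function q_G = (374 - q_D)/2.
Drake substitutes q_G(q_D) into its own profit: π_D = q_D(448 - q_D - (374 - q_D)/2) - 62q_D = (261 - (1/2)q_D)q_D - 62q_D.
Leader FOC: 199 - q_D = 0, so q_D = 199.
Then q_G = (374 - 199)/2 = 175/2.

87.50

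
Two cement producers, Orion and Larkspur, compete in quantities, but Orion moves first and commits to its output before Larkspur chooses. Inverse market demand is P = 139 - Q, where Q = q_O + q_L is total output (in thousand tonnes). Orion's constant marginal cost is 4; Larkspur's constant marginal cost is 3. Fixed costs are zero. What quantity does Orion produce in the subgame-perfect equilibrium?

67

Solve by backward induction. Given q_O, the follower Larkspur maximises π_L = (139 - q_O - q_L)q_L - 3q_L.
Follower FOC: 136 - q_O - 2q_L = 0, so q_L(q_O) = (136 - q_O)/2.
Orion substitutes q_L(q_O) into its own profit: π_O = q_O(139 - q_O - (136 - q_O)/2) - 4q_O = (71 - (1/2)q_O)q_O - 4q_O.
Leader FOC: 67 - q_O = 0, so q_O = 67.
Then q_L = (136 - 67)/2 = 69/2.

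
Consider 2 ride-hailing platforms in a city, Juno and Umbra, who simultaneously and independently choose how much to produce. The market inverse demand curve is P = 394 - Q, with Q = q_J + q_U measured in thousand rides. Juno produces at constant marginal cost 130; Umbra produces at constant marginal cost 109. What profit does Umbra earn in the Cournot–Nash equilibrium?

10404

Juno's profit: π_J = (394 - Q)q_J - (130q_J). Setting ∂π_J/∂q_J = 0: 264 - 2q_J - (q_U) = 0.
Umbra's profit: π_U = (394 - Q)q_U - (109q_U). Setting ∂π_U/∂q_U = 0: 285 - 2q_U - (q_J) = 0.
So q_J = (264 - q_U)/2 and q_U = (285 - q_J)/2.
Solving the pair: q_J = 81, q_U = 102.
Price P = 394 - 183 = 211.
Umbra's profit: (211 - 109)·102 = 10404.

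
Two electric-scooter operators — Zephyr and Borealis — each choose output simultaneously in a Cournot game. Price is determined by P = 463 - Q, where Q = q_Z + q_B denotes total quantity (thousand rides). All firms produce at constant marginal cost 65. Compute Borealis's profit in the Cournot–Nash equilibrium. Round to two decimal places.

A representative firm's profit is π_i = q_i(463 - Q) - 65q_i.
Setting ∂π_i/∂q_i = 0 with rivals' quantities fixed: 398 - 2q_i - q_j = 0.
With identical firms every q_j equals q_i, so q_j = q_i and 398 = 3q_i, giving q_i = 398/3.
Price P = 463 - 796/3 = 593/3.
Borealis's profit: (593/3 - 65)·(398/3) = 17600.4444.

17600.44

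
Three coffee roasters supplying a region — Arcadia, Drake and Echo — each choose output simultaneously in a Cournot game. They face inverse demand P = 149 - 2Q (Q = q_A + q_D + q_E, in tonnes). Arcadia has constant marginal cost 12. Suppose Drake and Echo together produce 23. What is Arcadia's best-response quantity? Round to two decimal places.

With rivals' combined output fixed at 23, Arcadia's profit is π_A = (149 - 2·23 - 2q_A)q_A - (12q_A) = (103 - 2q_A)q_A - (12q_A).
∂π_A/∂q_A = 91 - 4q_A = 0, so q_A = 91/4.

22.75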